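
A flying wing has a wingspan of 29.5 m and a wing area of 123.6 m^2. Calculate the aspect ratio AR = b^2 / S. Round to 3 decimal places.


Step 1: b^2 = 29.5^2 = 870.25
Step 2: AR = 870.25 / 123.6 = 7.041

7.041


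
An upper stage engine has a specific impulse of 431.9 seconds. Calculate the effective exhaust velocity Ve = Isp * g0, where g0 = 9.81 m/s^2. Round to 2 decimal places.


Step 1: Ve = Isp * g0 = 431.9 * 9.81
Step 2: Ve = 4236.94 m/s

4236.94


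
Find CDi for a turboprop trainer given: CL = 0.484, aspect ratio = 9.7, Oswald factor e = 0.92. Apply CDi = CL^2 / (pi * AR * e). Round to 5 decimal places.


Step 1: CL^2 = 0.484^2 = 0.234256
Step 2: pi * AR * e = 3.14159 * 9.7 * 0.92 = 28.035573
Step 3: CDi = 0.234256 / 28.035573 = 0.00836

0.00836


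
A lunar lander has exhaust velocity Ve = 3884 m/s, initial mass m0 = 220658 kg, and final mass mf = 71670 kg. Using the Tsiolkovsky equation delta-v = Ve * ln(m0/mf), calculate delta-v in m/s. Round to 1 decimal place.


Step 1: Mass ratio m0/mf = 220658 / 71670 = 3.078806
Step 2: ln(3.078806) = 1.124542
Step 3: delta-v = 3884 * 1.124542 = 4367.7 m/s

4367.7


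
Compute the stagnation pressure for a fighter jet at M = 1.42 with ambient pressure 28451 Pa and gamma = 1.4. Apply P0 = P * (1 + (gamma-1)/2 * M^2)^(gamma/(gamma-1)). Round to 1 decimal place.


Step 1: (gamma-1)/2 * M^2 = 0.2 * 2.0164 = 0.40328
Step 2: 1 + 0.40328 = 1.40328
Step 3: Exponent gamma/(gamma-1) = 3.5
Step 4: P0 = 28451 * 1.40328^3.5 = 93132.8 Pa

93132.8


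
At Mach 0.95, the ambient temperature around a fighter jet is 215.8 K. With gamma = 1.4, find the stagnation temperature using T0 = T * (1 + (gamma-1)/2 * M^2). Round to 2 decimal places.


Step 1: (gamma-1)/2 = 0.2
Step 2: M^2 = 0.9025
Step 3: 1 + 0.2 * 0.9025 = 1.1805
Step 4: T0 = 215.8 * 1.1805 = 254.75 K

254.75


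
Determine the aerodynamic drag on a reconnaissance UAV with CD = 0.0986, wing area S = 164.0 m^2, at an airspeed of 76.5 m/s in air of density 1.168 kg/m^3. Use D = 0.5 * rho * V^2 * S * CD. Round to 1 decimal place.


Step 1: Dynamic pressure q = 0.5 * 1.168 * 76.5^2 = 3417.714 Pa
Step 2: Drag D = q * S * CD = 3417.714 * 164.0 * 0.0986
Step 3: D = 55265.8 N

55265.8


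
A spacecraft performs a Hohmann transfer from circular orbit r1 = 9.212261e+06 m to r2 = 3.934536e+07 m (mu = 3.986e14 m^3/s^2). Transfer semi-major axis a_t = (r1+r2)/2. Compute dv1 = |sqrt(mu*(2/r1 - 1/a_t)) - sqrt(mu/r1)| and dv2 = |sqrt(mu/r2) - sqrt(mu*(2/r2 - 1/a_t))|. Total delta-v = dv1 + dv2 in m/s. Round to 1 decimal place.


Step 1: Transfer semi-major axis a_t = (9.212261e+06 + 3.934536e+07) / 2 = 2.427881e+07 m
Step 2: v1 (circular at r1) = sqrt(mu/r1) = 6577.87 m/s
Step 3: v_t1 = sqrt(mu*(2/r1 - 1/a_t)) = 8373.72 m/s
Step 4: dv1 = |8373.72 - 6577.87| = 1795.85 m/s
Step 5: v2 (circular at r2) = 3182.89 m/s, v_t2 = 1960.61 m/s
Step 6: dv2 = |3182.89 - 1960.61| = 1222.28 m/s
Step 7: Total delta-v = 1795.85 + 1222.28 = 3018.1 m/s

3018.1


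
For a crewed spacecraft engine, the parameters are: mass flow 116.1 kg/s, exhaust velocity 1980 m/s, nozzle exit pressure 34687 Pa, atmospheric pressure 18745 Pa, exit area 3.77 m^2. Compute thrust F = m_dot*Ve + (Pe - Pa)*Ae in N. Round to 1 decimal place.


Step 1: Momentum thrust = m_dot * Ve = 116.1 * 1980 = 229878.0 N
Step 2: Pressure thrust = (Pe - Pa) * Ae = (34687 - 18745) * 3.77 = 60101.34 N
Step 3: Total thrust F = 229878.0 + 60101.34 = 289979.3 N

289979.3


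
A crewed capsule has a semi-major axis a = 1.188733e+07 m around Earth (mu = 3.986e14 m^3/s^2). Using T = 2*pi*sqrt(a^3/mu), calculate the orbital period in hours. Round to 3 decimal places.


Step 1: a^3 / mu = 1.679782e+21 / 3.986e14 = 4.214205e+06
Step 2: sqrt(4.214205e+06) = 2052.8529 s
Step 3: T = 2*pi * 2052.8529 = 12898.46 s
Step 4: T in hours = 12898.46 / 3600 = 3.583 hours

3.583


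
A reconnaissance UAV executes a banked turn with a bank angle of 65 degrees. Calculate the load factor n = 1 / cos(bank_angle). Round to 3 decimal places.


Step 1: Convert 65 degrees to radians = 1.134464
Step 2: cos(65 deg) = 0.422618
Step 3: n = 1 / 0.422618 = 2.366

2.366


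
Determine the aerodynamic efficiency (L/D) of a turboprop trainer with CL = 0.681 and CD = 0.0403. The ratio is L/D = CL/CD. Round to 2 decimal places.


Step 1: L/D = CL / CD = 0.681 / 0.0403
Step 2: L/D = 16.90

16.90


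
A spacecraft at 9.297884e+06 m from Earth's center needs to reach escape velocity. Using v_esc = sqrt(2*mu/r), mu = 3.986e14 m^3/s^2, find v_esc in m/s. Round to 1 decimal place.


Step 1: 2*mu/r = 2 * 3.986e14 / 9.297884e+06 = 85739938.2483
Step 2: v_esc = sqrt(85739938.2483) = 9259.6 m/s

9259.6


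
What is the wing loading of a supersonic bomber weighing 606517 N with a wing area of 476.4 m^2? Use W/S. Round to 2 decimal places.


Step 1: Wing loading = W / S = 606517 / 476.4
Step 2: Wing loading = 1273.13 N/m^2

1273.13


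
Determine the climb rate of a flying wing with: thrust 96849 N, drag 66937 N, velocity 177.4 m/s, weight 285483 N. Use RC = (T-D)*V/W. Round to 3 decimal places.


Step 1: Excess thrust = T - D = 96849 - 66937 = 29912 N
Step 2: Excess power = 29912 * 177.4 = 5306388.8 W
Step 3: RC = 5306388.8 / 285483 = 18.587 m/s

18.587


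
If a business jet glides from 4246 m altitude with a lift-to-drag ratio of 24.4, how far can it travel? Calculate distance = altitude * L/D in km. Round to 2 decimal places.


Step 1: Glide distance = altitude * L/D = 4246 * 24.4 = 103602.4 m
Step 2: Convert to km: 103602.4 / 1000 = 103.60 km

103.60


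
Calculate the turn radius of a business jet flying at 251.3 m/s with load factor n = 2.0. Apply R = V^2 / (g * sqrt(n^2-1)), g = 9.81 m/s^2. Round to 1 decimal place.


Step 1: V^2 = 251.3^2 = 63151.69
Step 2: n^2 - 1 = 2.0^2 - 1 = 3.0
Step 3: sqrt(3.0) = 1.732051
Step 4: R = 63151.69 / (9.81 * 1.732051) = 3716.7 m

3716.7


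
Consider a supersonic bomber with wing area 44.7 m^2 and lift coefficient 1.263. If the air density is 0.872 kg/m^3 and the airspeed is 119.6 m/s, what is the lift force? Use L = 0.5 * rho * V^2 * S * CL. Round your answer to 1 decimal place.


Step 1: Calculate dynamic pressure q = 0.5 * 0.872 * 119.6^2 = 0.5 * 0.872 * 14304.16 = 6236.6138 Pa
Step 2: Multiply by wing area and lift coefficient: L = 6236.6138 * 44.7 * 1.263
Step 3: L = 278776.6351 * 1.263 = 352094.9 N

352094.9


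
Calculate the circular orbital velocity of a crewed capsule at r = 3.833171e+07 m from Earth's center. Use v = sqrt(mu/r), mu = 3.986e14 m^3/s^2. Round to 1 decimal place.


Step 1: mu / r = 3.986e14 / 3.833171e+07 = 10398701.232
Step 2: v = sqrt(10398701.232) = 3224.7 m/s

3224.7


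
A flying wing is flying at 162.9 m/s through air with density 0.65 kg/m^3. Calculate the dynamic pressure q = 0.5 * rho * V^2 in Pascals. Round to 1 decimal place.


Step 1: V^2 = 162.9^2 = 26536.41
Step 2: q = 0.5 * 0.65 * 26536.41
Step 3: q = 8624.3 Pa

8624.3


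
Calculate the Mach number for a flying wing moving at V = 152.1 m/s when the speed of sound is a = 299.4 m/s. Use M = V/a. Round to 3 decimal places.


Step 1: M = V / a = 152.1 / 299.4
Step 2: M = 0.508

0.508


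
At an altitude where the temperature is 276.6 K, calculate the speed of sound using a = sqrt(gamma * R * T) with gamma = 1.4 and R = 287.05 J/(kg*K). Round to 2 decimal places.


Step 1: gamma * R * T = 1.4 * 287.05 * 276.6 = 111157.242
Step 2: a = sqrt(111157.242) = 333.40 m/s

333.40


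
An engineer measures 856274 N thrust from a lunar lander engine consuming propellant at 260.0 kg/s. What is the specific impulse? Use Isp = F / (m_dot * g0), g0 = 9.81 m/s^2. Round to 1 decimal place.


Step 1: m_dot * g0 = 260.0 * 9.81 = 2550.6
Step 2: Isp = 856274 / 2550.6 = 335.7 s

335.7


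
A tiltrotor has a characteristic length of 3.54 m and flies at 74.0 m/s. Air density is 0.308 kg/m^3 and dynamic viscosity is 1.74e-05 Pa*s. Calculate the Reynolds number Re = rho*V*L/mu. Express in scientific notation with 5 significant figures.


Step 1: Numerator = rho * V * L = 0.308 * 74.0 * 3.54 = 80.68368
Step 2: Re = 80.68368 / 1.74e-05
Step 3: Re = 4.6370e+06

4.6370e+06


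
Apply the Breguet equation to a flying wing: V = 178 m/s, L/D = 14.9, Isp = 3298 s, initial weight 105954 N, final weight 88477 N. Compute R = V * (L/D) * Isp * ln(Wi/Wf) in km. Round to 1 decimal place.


Step 1: Coefficient = V * (L/D) * Isp = 178 * 14.9 * 3298 = 8746955.6 m
Step 2: Wi/Wf = 105954 / 88477 = 1.197532
Step 3: ln(1.197532) = 0.180262
Step 4: R = 8746955.6 * 0.180262 = 1576747.3 m = 1576.7 km

1576.7


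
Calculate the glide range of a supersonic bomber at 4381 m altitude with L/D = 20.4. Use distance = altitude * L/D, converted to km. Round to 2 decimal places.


Step 1: Glide distance = altitude * L/D = 4381 * 20.4 = 89372.4 m
Step 2: Convert to km: 89372.4 / 1000 = 89.37 km

89.37


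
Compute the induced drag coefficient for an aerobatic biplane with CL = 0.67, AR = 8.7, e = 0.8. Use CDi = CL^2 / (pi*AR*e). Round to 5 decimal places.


Step 1: CL^2 = 0.67^2 = 0.4489
Step 2: pi * AR * e = 3.14159 * 8.7 * 0.8 = 21.865485
Step 3: CDi = 0.4489 / 21.865485 = 0.02053

0.02053


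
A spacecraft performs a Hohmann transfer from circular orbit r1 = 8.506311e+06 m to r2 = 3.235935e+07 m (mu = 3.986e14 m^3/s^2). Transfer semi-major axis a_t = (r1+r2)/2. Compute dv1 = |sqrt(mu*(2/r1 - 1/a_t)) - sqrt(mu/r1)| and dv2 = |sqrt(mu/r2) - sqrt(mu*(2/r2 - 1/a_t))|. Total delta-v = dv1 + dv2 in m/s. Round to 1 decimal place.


Step 1: Transfer semi-major axis a_t = (8.506311e+06 + 3.235935e+07) / 2 = 2.043283e+07 m
Step 2: v1 (circular at r1) = sqrt(mu/r1) = 6845.39 m/s
Step 3: v_t1 = sqrt(mu*(2/r1 - 1/a_t)) = 8614.57 m/s
Step 4: dv1 = |8614.57 - 6845.39| = 1769.18 m/s
Step 5: v2 (circular at r2) = 3509.69 m/s, v_t2 = 2264.51 m/s
Step 6: dv2 = |3509.69 - 2264.51| = 1245.18 m/s
Step 7: Total delta-v = 1769.18 + 1245.18 = 3014.4 m/s

3014.4


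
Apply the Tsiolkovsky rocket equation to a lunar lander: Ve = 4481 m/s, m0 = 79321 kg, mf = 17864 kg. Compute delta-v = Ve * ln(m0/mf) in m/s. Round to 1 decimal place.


Step 1: Mass ratio m0/mf = 79321 / 17864 = 4.440271
Step 2: ln(4.440271) = 1.490715
Step 3: delta-v = 4481 * 1.490715 = 6679.9 m/s

6679.9


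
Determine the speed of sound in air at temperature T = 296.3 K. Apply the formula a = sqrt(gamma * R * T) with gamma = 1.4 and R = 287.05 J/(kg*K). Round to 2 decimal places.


Step 1: gamma * R * T = 1.4 * 287.05 * 296.3 = 119074.081
Step 2: a = sqrt(119074.081) = 345.07 m/s

345.07


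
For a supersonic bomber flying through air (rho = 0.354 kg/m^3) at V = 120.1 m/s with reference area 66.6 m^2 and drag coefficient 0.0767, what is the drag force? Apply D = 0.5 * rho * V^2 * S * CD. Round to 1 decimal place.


Step 1: Dynamic pressure q = 0.5 * 0.354 * 120.1^2 = 2553.0498 Pa
Step 2: Drag D = q * S * CD = 2553.0498 * 66.6 * 0.0767
Step 3: D = 13041.5 N

13041.5


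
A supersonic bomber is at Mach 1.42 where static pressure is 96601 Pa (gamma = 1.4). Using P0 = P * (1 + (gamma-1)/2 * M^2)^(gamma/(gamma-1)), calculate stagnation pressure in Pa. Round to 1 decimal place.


Step 1: (gamma-1)/2 * M^2 = 0.2 * 2.0164 = 0.40328
Step 2: 1 + 0.40328 = 1.40328
Step 3: Exponent gamma/(gamma-1) = 3.5
Step 4: P0 = 96601 * 1.40328^3.5 = 316218.2 Pa

316218.2


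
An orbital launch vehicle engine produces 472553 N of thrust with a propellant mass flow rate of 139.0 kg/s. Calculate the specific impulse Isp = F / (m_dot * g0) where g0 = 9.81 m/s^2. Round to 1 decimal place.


Step 1: m_dot * g0 = 139.0 * 9.81 = 1363.59
Step 2: Isp = 472553 / 1363.59 = 346.6 s

346.6


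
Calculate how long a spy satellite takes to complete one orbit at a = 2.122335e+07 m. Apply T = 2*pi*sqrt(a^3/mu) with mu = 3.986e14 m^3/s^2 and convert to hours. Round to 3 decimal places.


Step 1: a^3 / mu = 9.559646e+21 / 3.986e14 = 2.398306e+07
Step 2: sqrt(2.398306e+07) = 4897.2498 s
Step 3: T = 2*pi * 4897.2498 = 30770.33 s
Step 4: T in hours = 30770.33 / 3600 = 8.547 hours

8.547


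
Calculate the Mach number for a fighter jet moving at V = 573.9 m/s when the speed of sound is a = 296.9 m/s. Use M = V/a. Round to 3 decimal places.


Step 1: M = V / a = 573.9 / 296.9
Step 2: M = 1.933

1.933


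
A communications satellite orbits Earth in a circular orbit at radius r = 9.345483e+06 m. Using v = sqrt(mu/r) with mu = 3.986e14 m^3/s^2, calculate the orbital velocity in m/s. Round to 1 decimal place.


Step 1: mu / r = 3.986e14 / 9.345483e+06 = 42651621.1094
Step 2: v = sqrt(42651621.1094) = 6530.8 m/s

6530.8


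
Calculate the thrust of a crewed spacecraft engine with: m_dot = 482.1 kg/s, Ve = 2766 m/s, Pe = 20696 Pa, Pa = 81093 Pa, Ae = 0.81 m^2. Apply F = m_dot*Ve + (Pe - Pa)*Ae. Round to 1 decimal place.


Step 1: Momentum thrust = m_dot * Ve = 482.1 * 2766 = 1333488.6 N
Step 2: Pressure thrust = (Pe - Pa) * Ae = (20696 - 81093) * 0.81 = -48921.57 N
Step 3: Total thrust F = 1333488.6 + -48921.57 = 1284567.0 N

1284567.0


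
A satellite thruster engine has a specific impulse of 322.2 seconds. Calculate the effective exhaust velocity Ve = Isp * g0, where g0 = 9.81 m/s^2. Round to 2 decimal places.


Step 1: Ve = Isp * g0 = 322.2 * 9.81
Step 2: Ve = 3160.78 m/s

3160.78


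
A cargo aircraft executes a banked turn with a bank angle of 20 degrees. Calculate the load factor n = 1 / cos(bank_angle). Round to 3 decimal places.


Step 1: Convert 20 degrees to radians = 0.349066
Step 2: cos(20 deg) = 0.939693
Step 3: n = 1 / 0.939693 = 1.064

1.064


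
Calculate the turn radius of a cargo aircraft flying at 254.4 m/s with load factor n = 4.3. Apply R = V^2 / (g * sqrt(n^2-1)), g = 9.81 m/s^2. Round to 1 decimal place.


Step 1: V^2 = 254.4^2 = 64719.36
Step 2: n^2 - 1 = 4.3^2 - 1 = 17.49
Step 3: sqrt(17.49) = 4.182105
Step 4: R = 64719.36 / (9.81 * 4.182105) = 1577.5 m

1577.5


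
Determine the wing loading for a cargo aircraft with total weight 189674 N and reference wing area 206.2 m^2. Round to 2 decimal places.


Step 1: Wing loading = W / S = 189674 / 206.2
Step 2: Wing loading = 919.85 N/m^2

919.85


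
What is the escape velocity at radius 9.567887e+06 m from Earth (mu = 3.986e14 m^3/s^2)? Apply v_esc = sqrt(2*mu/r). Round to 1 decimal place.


Step 1: 2*mu/r = 2 * 3.986e14 / 9.567887e+06 = 83320382.0237
Step 2: v_esc = sqrt(83320382.0237) = 9128.0 m/s

9128.0


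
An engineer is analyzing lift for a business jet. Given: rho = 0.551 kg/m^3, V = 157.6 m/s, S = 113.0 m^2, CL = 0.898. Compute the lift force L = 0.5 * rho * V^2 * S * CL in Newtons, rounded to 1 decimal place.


Step 1: Calculate dynamic pressure q = 0.5 * 0.551 * 157.6^2 = 0.5 * 0.551 * 24837.76 = 6842.8029 Pa
Step 2: Multiply by wing area and lift coefficient: L = 6842.8029 * 113.0 * 0.898
Step 3: L = 773236.7254 * 0.898 = 694366.6 N

694366.6


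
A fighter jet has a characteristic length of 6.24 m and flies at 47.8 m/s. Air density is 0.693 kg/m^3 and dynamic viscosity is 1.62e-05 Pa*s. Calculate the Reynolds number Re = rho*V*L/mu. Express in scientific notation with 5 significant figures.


Step 1: Numerator = rho * V * L = 0.693 * 47.8 * 6.24 = 206.702496
Step 2: Re = 206.702496 / 1.62e-05
Step 3: Re = 1.2759e+07

1.2759e+07


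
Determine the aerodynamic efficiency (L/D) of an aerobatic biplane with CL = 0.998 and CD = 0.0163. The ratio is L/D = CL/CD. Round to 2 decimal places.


Step 1: L/D = CL / CD = 0.998 / 0.0163
Step 2: L/D = 61.23

61.23


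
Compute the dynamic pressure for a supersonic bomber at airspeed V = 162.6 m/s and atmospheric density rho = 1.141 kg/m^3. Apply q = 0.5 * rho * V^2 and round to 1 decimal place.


Step 1: V^2 = 162.6^2 = 26438.76
Step 2: q = 0.5 * 1.141 * 26438.76
Step 3: q = 15083.3 Pa

15083.3


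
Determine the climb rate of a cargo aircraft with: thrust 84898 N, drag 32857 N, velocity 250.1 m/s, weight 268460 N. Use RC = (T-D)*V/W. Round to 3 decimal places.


Step 1: Excess thrust = T - D = 84898 - 32857 = 52041 N
Step 2: Excess power = 52041 * 250.1 = 13015454.1 W
Step 3: RC = 13015454.1 / 268460 = 48.482 m/s

48.482


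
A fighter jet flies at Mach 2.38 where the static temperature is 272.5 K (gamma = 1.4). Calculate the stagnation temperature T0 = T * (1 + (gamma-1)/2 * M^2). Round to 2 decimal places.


Step 1: (gamma-1)/2 = 0.2
Step 2: M^2 = 5.6644
Step 3: 1 + 0.2 * 5.6644 = 2.13288
Step 4: T0 = 272.5 * 2.13288 = 581.21 K

581.21


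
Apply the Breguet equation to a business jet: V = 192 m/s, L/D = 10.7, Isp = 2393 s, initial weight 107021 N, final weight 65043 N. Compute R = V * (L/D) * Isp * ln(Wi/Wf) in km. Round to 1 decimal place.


Step 1: Coefficient = V * (L/D) * Isp = 192 * 10.7 * 2393 = 4916179.2 m
Step 2: Wi/Wf = 107021 / 65043 = 1.645388
Step 3: ln(1.645388) = 0.497976
Step 4: R = 4916179.2 * 0.497976 = 2448141.6 m = 2448.1 km

2448.1


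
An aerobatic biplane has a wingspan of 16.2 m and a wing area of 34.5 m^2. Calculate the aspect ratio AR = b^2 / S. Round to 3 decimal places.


Step 1: b^2 = 16.2^2 = 262.44
Step 2: AR = 262.44 / 34.5 = 7.607

7.607


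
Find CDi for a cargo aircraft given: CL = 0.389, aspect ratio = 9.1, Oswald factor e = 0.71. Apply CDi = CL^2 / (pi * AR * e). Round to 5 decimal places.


Step 1: CL^2 = 0.389^2 = 0.151321
Step 2: pi * AR * e = 3.14159 * 9.1 * 0.71 = 20.29783
Step 3: CDi = 0.151321 / 20.29783 = 0.00746

0.00746


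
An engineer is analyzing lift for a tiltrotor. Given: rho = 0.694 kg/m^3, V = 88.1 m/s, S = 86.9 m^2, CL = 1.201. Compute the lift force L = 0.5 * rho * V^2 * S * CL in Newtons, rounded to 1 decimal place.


Step 1: Calculate dynamic pressure q = 0.5 * 0.694 * 88.1^2 = 0.5 * 0.694 * 7761.61 = 2693.2787 Pa
Step 2: Multiply by wing area and lift coefficient: L = 2693.2787 * 86.9 * 1.201
Step 3: L = 234045.9164 * 1.201 = 281089.1 N

281089.1


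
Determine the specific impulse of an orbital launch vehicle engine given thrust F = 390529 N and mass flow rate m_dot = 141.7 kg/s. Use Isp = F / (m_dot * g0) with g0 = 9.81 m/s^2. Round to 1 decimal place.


Step 1: m_dot * g0 = 141.7 * 9.81 = 1390.08
Step 2: Isp = 390529 / 1390.08 = 280.9 s

280.9


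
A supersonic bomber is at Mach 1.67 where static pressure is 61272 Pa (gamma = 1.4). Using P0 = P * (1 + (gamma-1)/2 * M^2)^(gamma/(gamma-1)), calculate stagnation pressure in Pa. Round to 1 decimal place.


Step 1: (gamma-1)/2 * M^2 = 0.2 * 2.7889 = 0.55778
Step 2: 1 + 0.55778 = 1.55778
Step 3: Exponent gamma/(gamma-1) = 3.5
Step 4: P0 = 61272 * 1.55778^3.5 = 289090.3 Pa

289090.3


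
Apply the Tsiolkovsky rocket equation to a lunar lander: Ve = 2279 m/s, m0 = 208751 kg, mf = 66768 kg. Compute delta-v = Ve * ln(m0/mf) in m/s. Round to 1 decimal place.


Step 1: Mass ratio m0/mf = 208751 / 66768 = 3.126513
Step 2: ln(3.126513) = 1.139918
Step 3: delta-v = 2279 * 1.139918 = 2597.9 m/s

2597.9


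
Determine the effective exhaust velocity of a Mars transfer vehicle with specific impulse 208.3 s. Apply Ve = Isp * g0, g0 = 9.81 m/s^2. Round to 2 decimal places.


Step 1: Ve = Isp * g0 = 208.3 * 9.81
Step 2: Ve = 2043.42 m/s

2043.42


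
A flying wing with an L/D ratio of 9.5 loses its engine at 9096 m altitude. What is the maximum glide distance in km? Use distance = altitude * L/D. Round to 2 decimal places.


Step 1: Glide distance = altitude * L/D = 9096 * 9.5 = 86412.0 m
Step 2: Convert to km: 86412.0 / 1000 = 86.41 km

86.41


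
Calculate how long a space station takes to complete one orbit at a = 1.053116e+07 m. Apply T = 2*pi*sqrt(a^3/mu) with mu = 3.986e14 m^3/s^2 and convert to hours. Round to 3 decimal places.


Step 1: a^3 / mu = 1.167962e+21 / 3.986e14 = 2.930160e+06
Step 2: sqrt(2.930160e+06) = 1711.771 s
Step 3: T = 2*pi * 1711.771 = 10755.37 s
Step 4: T in hours = 10755.37 / 3600 = 2.988 hours

2.988


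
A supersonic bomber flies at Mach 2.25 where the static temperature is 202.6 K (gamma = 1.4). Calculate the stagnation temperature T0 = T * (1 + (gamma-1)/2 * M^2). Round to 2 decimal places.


Step 1: (gamma-1)/2 = 0.2
Step 2: M^2 = 5.0625
Step 3: 1 + 0.2 * 5.0625 = 2.0125
Step 4: T0 = 202.6 * 2.0125 = 407.73 K

407.73


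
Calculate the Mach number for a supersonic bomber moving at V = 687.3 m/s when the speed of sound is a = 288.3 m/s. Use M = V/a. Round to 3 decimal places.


Step 1: M = V / a = 687.3 / 288.3
Step 2: M = 2.384

2.384


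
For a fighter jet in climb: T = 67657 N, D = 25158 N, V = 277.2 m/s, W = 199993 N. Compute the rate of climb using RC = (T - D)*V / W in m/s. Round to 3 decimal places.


Step 1: Excess thrust = T - D = 67657 - 25158 = 42499 N
Step 2: Excess power = 42499 * 277.2 = 11780722.8 W
Step 3: RC = 11780722.8 / 199993 = 58.906 m/s

58.906


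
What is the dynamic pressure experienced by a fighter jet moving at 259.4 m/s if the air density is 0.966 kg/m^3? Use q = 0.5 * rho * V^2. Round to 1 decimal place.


Step 1: V^2 = 259.4^2 = 67288.36
Step 2: q = 0.5 * 0.966 * 67288.36
Step 3: q = 32500.3 Pa

32500.3


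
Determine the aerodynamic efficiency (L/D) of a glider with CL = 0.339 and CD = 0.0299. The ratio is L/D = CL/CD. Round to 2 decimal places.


Step 1: L/D = CL / CD = 0.339 / 0.0299
Step 2: L/D = 11.34

11.34


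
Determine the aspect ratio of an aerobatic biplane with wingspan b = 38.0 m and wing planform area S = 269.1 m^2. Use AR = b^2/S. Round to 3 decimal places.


Step 1: b^2 = 38.0^2 = 1444.0
Step 2: AR = 1444.0 / 269.1 = 5.366

5.366


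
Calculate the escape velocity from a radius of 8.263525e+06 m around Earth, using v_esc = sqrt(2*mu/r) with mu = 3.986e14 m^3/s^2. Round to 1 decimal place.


Step 1: 2*mu/r = 2 * 3.986e14 / 8.263525e+06 = 96472147.1769
Step 2: v_esc = sqrt(96472147.1769) = 9822.0 m/s

9822.0


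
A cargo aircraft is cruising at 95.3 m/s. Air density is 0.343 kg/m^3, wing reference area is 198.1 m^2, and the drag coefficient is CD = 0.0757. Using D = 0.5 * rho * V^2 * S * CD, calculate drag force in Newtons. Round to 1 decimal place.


Step 1: Dynamic pressure q = 0.5 * 0.343 * 95.3^2 = 1557.5784 Pa
Step 2: Drag D = q * S * CD = 1557.5784 * 198.1 * 0.0757
Step 3: D = 23357.7 N

23357.7


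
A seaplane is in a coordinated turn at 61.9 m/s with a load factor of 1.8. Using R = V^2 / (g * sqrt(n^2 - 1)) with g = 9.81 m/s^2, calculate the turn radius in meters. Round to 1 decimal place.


Step 1: V^2 = 61.9^2 = 3831.61
Step 2: n^2 - 1 = 1.8^2 - 1 = 2.24
Step 3: sqrt(2.24) = 1.496663
Step 4: R = 3831.61 / (9.81 * 1.496663) = 261.0 m

261.0


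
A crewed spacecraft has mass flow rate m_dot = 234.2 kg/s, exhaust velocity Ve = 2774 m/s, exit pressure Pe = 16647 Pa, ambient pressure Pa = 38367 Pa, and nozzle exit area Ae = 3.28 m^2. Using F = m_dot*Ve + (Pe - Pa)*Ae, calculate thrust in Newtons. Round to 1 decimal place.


Step 1: Momentum thrust = m_dot * Ve = 234.2 * 2774 = 649670.8 N
Step 2: Pressure thrust = (Pe - Pa) * Ae = (16647 - 38367) * 3.28 = -71241.60 N
Step 3: Total thrust F = 649670.8 + -71241.60 = 578429.2 N

578429.2


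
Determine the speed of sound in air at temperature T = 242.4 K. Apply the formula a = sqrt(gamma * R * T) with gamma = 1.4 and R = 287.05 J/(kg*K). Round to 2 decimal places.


Step 1: gamma * R * T = 1.4 * 287.05 * 242.4 = 97413.288
Step 2: a = sqrt(97413.288) = 312.11 m/s

312.11


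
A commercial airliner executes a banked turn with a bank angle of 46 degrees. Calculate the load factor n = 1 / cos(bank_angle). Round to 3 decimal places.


Step 1: Convert 46 degrees to radians = 0.802851
Step 2: cos(46 deg) = 0.694658
Step 3: n = 1 / 0.694658 = 1.440

1.440


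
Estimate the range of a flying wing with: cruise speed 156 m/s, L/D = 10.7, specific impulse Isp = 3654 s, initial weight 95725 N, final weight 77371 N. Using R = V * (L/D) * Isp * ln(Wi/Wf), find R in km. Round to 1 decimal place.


Step 1: Coefficient = V * (L/D) * Isp = 156 * 10.7 * 3654 = 6099256.8 m
Step 2: Wi/Wf = 95725 / 77371 = 1.237221
Step 3: ln(1.237221) = 0.212867
Step 4: R = 6099256.8 * 0.212867 = 1298333.3 m = 1298.3 km

1298.3


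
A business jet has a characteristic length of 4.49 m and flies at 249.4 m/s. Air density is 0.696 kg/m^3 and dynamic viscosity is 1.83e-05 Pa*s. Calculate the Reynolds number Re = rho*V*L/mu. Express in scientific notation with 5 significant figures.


Step 1: Numerator = rho * V * L = 0.696 * 249.4 * 4.49 = 779.384976
Step 2: Re = 779.384976 / 1.83e-05
Step 3: Re = 4.2589e+07

4.2589e+07


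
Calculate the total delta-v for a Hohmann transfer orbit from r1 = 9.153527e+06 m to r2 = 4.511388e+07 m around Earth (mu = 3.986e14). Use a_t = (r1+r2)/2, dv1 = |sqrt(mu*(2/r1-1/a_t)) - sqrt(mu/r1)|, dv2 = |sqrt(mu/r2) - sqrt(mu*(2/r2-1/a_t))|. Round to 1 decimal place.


Step 1: Transfer semi-major axis a_t = (9.153527e+06 + 4.511388e+07) / 2 = 2.713370e+07 m
Step 2: v1 (circular at r1) = sqrt(mu/r1) = 6598.94 m/s
Step 3: v_t1 = sqrt(mu*(2/r1 - 1/a_t)) = 8508.93 m/s
Step 4: dv1 = |8508.93 - 6598.94| = 1909.99 m/s
Step 5: v2 (circular at r2) = 2972.44 m/s, v_t2 = 1726.45 m/s
Step 6: dv2 = |2972.44 - 1726.45| = 1246.0 m/s
Step 7: Total delta-v = 1909.99 + 1246.0 = 3156.0 m/s

3156.0


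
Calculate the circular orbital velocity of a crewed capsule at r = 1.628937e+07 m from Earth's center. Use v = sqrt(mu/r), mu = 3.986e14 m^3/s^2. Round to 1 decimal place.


Step 1: mu / r = 3.986e14 / 1.628937e+07 = 24469945.7376
Step 2: v = sqrt(24469945.7376) = 4946.7 m/s

4946.7


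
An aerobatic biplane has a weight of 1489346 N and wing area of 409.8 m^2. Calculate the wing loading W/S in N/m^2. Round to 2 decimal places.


Step 1: Wing loading = W / S = 1489346 / 409.8
Step 2: Wing loading = 3634.32 N/m^2

3634.32


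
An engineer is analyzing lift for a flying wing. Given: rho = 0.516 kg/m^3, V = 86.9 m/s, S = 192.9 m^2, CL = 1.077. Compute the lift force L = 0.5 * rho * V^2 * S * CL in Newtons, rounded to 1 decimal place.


Step 1: Calculate dynamic pressure q = 0.5 * 0.516 * 86.9^2 = 0.5 * 0.516 * 7551.61 = 1948.3154 Pa
Step 2: Multiply by wing area and lift coefficient: L = 1948.3154 * 192.9 * 1.077
Step 3: L = 375830.0368 * 1.077 = 404768.9 N

404768.9


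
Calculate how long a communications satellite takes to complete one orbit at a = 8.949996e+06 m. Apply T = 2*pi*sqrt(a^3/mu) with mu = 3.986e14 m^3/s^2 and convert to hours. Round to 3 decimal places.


Step 1: a^3 / mu = 7.169164e+20 / 3.986e14 = 1.798586e+06
Step 2: sqrt(1.798586e+06) = 1341.1137 s
Step 3: T = 2*pi * 1341.1137 = 8426.47 s
Step 4: T in hours = 8426.47 / 3600 = 2.341 hours

2.341


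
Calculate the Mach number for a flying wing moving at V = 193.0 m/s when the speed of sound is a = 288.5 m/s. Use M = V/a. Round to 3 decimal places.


Step 1: M = V / a = 193.0 / 288.5
Step 2: M = 0.669

0.669


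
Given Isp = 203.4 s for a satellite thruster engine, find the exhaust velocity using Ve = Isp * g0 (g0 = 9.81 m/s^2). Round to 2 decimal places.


Step 1: Ve = Isp * g0 = 203.4 * 9.81
Step 2: Ve = 1995.35 m/s

1995.35


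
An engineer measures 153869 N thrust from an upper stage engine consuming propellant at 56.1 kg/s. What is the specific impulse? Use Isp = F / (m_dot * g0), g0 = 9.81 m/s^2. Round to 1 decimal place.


Step 1: m_dot * g0 = 56.1 * 9.81 = 550.34
Step 2: Isp = 153869 / 550.34 = 279.6 s

279.6


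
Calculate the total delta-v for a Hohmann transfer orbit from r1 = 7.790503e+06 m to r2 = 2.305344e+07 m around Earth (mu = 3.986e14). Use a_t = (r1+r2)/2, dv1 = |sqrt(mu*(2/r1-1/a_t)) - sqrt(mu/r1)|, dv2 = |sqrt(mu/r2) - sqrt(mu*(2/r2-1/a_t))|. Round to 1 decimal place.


Step 1: Transfer semi-major axis a_t = (7.790503e+06 + 2.305344e+07) / 2 = 1.542197e+07 m
Step 2: v1 (circular at r1) = sqrt(mu/r1) = 7152.96 m/s
Step 3: v_t1 = sqrt(mu*(2/r1 - 1/a_t)) = 8745.48 m/s
Step 4: dv1 = |8745.48 - 7152.96| = 1592.52 m/s
Step 5: v2 (circular at r2) = 4158.16 m/s, v_t2 = 2955.38 m/s
Step 6: dv2 = |4158.16 - 2955.38| = 1202.77 m/s
Step 7: Total delta-v = 1592.52 + 1202.77 = 2795.3 m/s

2795.3


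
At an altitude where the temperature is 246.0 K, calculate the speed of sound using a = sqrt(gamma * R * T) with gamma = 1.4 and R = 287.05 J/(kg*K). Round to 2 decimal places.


Step 1: gamma * R * T = 1.4 * 287.05 * 246.0 = 98860.02
Step 2: a = sqrt(98860.02) = 314.42 m/s

314.42


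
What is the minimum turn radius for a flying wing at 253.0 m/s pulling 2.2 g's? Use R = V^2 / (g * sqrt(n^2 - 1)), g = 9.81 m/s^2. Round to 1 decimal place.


Step 1: V^2 = 253.0^2 = 64009.0
Step 2: n^2 - 1 = 2.2^2 - 1 = 3.84
Step 3: sqrt(3.84) = 1.959592
Step 4: R = 64009.0 / (9.81 * 1.959592) = 3329.7 m

3329.7


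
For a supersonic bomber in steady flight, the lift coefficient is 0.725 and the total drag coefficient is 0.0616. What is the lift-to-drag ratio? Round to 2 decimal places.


Step 1: L/D = CL / CD = 0.725 / 0.0616
Step 2: L/D = 11.77

11.77


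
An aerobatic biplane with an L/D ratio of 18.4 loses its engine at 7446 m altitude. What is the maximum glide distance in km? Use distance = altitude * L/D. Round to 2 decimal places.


Step 1: Glide distance = altitude * L/D = 7446 * 18.4 = 137006.4 m
Step 2: Convert to km: 137006.4 / 1000 = 137.01 km

137.01


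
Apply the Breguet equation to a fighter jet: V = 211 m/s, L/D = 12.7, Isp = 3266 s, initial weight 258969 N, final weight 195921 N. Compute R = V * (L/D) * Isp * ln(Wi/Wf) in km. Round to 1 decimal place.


Step 1: Coefficient = V * (L/D) * Isp = 211 * 12.7 * 3266 = 8751900.2 m
Step 2: Wi/Wf = 258969 / 195921 = 1.321803
Step 3: ln(1.321803) = 0.278997
Step 4: R = 8751900.2 * 0.278997 = 2441752.6 m = 2441.8 km

2441.8


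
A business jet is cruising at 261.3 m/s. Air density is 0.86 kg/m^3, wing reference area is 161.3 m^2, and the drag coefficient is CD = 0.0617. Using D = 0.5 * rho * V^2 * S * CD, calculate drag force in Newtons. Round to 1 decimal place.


Step 1: Dynamic pressure q = 0.5 * 0.86 * 261.3^2 = 29359.4067 Pa
Step 2: Drag D = q * S * CD = 29359.4067 * 161.3 * 0.0617
Step 3: D = 292191.0 N

292191.0


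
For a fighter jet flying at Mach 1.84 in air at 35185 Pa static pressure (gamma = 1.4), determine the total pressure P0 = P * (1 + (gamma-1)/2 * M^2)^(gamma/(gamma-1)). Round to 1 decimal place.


Step 1: (gamma-1)/2 * M^2 = 0.2 * 3.3856 = 0.67712
Step 2: 1 + 0.67712 = 1.67712
Step 3: Exponent gamma/(gamma-1) = 3.5
Step 4: P0 = 35185 * 1.67712^3.5 = 214947.3 Pa

214947.3


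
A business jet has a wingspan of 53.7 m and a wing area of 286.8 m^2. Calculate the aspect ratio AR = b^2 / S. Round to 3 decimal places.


Step 1: b^2 = 53.7^2 = 2883.69
Step 2: AR = 2883.69 / 286.8 = 10.055

10.055


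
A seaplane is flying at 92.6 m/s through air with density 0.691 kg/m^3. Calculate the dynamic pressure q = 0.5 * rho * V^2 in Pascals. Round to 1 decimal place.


Step 1: V^2 = 92.6^2 = 8574.76
Step 2: q = 0.5 * 0.691 * 8574.76
Step 3: q = 2962.6 Pa

2962.6


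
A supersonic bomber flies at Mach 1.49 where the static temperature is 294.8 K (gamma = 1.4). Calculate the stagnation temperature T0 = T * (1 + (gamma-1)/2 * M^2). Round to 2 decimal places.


Step 1: (gamma-1)/2 = 0.2
Step 2: M^2 = 2.2201
Step 3: 1 + 0.2 * 2.2201 = 1.44402
Step 4: T0 = 294.8 * 1.44402 = 425.70 K

425.70


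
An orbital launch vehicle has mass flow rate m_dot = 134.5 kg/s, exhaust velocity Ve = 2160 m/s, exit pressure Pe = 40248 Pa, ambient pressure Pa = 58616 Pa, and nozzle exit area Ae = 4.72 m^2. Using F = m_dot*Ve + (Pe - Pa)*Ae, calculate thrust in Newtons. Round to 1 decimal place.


Step 1: Momentum thrust = m_dot * Ve = 134.5 * 2160 = 290520.0 N
Step 2: Pressure thrust = (Pe - Pa) * Ae = (40248 - 58616) * 4.72 = -86696.96 N
Step 3: Total thrust F = 290520.0 + -86696.96 = 203823.0 N

203823.0


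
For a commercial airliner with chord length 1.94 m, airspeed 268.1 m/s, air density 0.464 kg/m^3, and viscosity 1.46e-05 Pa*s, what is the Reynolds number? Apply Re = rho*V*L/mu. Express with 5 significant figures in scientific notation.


Step 1: Numerator = rho * V * L = 0.464 * 268.1 * 1.94 = 241.332896
Step 2: Re = 241.332896 / 1.46e-05
Step 3: Re = 1.6530e+07

1.6530e+07


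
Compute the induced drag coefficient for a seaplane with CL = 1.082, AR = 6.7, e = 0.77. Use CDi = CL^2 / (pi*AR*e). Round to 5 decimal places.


Step 1: CL^2 = 1.082^2 = 1.170724
Step 2: pi * AR * e = 3.14159 * 6.7 * 0.77 = 16.207476
Step 3: CDi = 1.170724 / 16.207476 = 0.07223

0.07223


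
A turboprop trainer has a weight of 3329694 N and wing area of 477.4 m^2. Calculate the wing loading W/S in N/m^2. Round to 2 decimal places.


Step 1: Wing loading = W / S = 3329694 / 477.4
Step 2: Wing loading = 6974.64 N/m^2

6974.64


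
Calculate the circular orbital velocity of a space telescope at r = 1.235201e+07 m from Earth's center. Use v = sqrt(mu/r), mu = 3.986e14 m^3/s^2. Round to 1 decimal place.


Step 1: mu / r = 3.986e14 / 1.235201e+07 = 32270051.5948
Step 2: v = sqrt(32270051.5948) = 5680.7 m/s

5680.7


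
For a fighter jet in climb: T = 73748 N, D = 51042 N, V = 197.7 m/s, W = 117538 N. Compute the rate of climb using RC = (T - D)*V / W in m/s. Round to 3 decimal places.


Step 1: Excess thrust = T - D = 73748 - 51042 = 22706 N
Step 2: Excess power = 22706 * 197.7 = 4488976.2 W
Step 3: RC = 4488976.2 / 117538 = 38.192 m/s

38.192


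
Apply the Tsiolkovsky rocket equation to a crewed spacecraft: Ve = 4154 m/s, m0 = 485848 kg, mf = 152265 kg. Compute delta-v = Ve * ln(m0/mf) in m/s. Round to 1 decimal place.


Step 1: Mass ratio m0/mf = 485848 / 152265 = 3.190806
Step 2: ln(3.190806) = 1.160273
Step 3: delta-v = 4154 * 1.160273 = 4819.8 m/s

4819.8


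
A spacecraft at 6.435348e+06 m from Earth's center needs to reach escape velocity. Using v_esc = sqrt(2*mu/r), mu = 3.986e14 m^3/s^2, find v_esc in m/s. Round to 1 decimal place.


Step 1: 2*mu/r = 2 * 3.986e14 / 6.435348e+06 = 123878304.6387
Step 2: v_esc = sqrt(123878304.6387) = 11130.1 m/s

11130.1


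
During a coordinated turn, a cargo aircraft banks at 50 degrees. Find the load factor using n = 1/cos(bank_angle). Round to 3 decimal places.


Step 1: Convert 50 degrees to radians = 0.872665
Step 2: cos(50 deg) = 0.642788
Step 3: n = 1 / 0.642788 = 1.556

1.556


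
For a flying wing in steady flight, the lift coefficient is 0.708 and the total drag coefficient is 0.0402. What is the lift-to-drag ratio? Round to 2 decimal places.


Step 1: L/D = CL / CD = 0.708 / 0.0402
Step 2: L/D = 17.61

17.61


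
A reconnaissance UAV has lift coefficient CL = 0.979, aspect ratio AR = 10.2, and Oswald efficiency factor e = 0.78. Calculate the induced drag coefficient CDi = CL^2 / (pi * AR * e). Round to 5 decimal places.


Step 1: CL^2 = 0.979^2 = 0.958441
Step 2: pi * AR * e = 3.14159 * 10.2 * 0.78 = 24.994511
Step 3: CDi = 0.958441 / 24.994511 = 0.03835

0.03835


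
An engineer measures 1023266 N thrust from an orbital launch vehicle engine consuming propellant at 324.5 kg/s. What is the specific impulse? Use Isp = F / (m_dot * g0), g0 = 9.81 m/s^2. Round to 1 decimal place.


Step 1: m_dot * g0 = 324.5 * 9.81 = 3183.35
Step 2: Isp = 1023266 / 3183.35 = 321.4 s

321.4


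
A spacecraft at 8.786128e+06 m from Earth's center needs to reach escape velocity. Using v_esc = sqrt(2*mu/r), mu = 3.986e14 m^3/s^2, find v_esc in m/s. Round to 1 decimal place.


Step 1: 2*mu/r = 2 * 3.986e14 / 8.786128e+06 = 90733938.7726
Step 2: v_esc = sqrt(90733938.7726) = 9525.4 m/s

9525.4


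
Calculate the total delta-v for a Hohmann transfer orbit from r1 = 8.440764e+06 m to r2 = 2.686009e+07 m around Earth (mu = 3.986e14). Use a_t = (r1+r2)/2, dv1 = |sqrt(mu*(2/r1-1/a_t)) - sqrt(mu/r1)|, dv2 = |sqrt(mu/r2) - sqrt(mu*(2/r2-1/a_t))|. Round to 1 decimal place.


Step 1: Transfer semi-major axis a_t = (8.440764e+06 + 2.686009e+07) / 2 = 1.765043e+07 m
Step 2: v1 (circular at r1) = sqrt(mu/r1) = 6871.91 m/s
Step 3: v_t1 = sqrt(mu*(2/r1 - 1/a_t)) = 8477.23 m/s
Step 4: dv1 = |8477.23 - 6871.91| = 1605.31 m/s
Step 5: v2 (circular at r2) = 3852.25 m/s, v_t2 = 2663.96 m/s
Step 6: dv2 = |3852.25 - 2663.96| = 1188.29 m/s
Step 7: Total delta-v = 1605.31 + 1188.29 = 2793.6 m/s

2793.6


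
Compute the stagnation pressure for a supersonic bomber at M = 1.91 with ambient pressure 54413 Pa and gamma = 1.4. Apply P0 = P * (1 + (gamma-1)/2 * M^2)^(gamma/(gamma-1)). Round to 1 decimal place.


Step 1: (gamma-1)/2 * M^2 = 0.2 * 3.6481 = 0.72962
Step 2: 1 + 0.72962 = 1.72962
Step 3: Exponent gamma/(gamma-1) = 3.5
Step 4: P0 = 54413 * 1.72962^3.5 = 370279.9 Pa

370279.9


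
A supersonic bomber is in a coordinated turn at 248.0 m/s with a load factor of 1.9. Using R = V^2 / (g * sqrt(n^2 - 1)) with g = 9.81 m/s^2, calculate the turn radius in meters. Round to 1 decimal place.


Step 1: V^2 = 248.0^2 = 61504.0
Step 2: n^2 - 1 = 1.9^2 - 1 = 2.61
Step 3: sqrt(2.61) = 1.615549
Step 4: R = 61504.0 / (9.81 * 1.615549) = 3880.7 m

3880.7


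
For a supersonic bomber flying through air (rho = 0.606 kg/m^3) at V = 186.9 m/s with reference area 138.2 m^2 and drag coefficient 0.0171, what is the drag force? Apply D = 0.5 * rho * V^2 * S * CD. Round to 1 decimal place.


Step 1: Dynamic pressure q = 0.5 * 0.606 * 186.9^2 = 10584.2778 Pa
Step 2: Drag D = q * S * CD = 10584.2778 * 138.2 * 0.0171
Step 3: D = 25013.0 N

25013.0


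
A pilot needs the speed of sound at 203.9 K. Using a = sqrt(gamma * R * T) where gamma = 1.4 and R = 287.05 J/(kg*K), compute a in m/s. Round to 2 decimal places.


Step 1: gamma * R * T = 1.4 * 287.05 * 203.9 = 81941.293
Step 2: a = sqrt(81941.293) = 286.25 m/s

286.25


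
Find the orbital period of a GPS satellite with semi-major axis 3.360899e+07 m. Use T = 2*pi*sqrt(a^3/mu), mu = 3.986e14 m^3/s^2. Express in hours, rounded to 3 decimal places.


Step 1: a^3 / mu = 3.796351e+22 / 3.986e14 = 9.524213e+07
Step 2: sqrt(9.524213e+07) = 9759.2073 s
Step 3: T = 2*pi * 9759.2073 = 61318.91 s
Step 4: T in hours = 61318.91 / 3600 = 17.033 hours

17.033


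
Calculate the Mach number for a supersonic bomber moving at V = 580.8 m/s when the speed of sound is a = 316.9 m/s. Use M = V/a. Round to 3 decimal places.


Step 1: M = V / a = 580.8 / 316.9
Step 2: M = 1.833

1.833


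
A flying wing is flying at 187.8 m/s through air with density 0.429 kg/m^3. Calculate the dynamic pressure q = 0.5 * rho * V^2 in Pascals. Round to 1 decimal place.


Step 1: V^2 = 187.8^2 = 35268.84
Step 2: q = 0.5 * 0.429 * 35268.84
Step 3: q = 7565.2 Pa

7565.2


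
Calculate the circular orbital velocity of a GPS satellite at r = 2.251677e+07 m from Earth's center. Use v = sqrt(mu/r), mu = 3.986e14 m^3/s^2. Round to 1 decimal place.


Step 1: mu / r = 3.986e14 / 2.251677e+07 = 17702361.3955
Step 2: v = sqrt(17702361.3955) = 4207.4 m/s

4207.4


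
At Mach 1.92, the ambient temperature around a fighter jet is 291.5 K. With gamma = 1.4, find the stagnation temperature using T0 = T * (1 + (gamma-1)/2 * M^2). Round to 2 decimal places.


Step 1: (gamma-1)/2 = 0.2
Step 2: M^2 = 3.6864
Step 3: 1 + 0.2 * 3.6864 = 1.73728
Step 4: T0 = 291.5 * 1.73728 = 506.42 K

506.42


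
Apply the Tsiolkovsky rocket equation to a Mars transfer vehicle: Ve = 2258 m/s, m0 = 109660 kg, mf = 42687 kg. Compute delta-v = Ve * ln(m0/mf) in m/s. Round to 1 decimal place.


Step 1: Mass ratio m0/mf = 109660 / 42687 = 2.568932
Step 2: ln(2.568932) = 0.94349
Step 3: delta-v = 2258 * 0.94349 = 2130.4 m/s

2130.4


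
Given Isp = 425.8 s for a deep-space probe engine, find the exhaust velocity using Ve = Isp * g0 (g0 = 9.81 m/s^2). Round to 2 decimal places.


Step 1: Ve = Isp * g0 = 425.8 * 9.81
Step 2: Ve = 4177.10 m/s

4177.10


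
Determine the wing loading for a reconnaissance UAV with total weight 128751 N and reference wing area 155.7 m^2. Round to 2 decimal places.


Step 1: Wing loading = W / S = 128751 / 155.7
Step 2: Wing loading = 826.92 N/m^2

826.92
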